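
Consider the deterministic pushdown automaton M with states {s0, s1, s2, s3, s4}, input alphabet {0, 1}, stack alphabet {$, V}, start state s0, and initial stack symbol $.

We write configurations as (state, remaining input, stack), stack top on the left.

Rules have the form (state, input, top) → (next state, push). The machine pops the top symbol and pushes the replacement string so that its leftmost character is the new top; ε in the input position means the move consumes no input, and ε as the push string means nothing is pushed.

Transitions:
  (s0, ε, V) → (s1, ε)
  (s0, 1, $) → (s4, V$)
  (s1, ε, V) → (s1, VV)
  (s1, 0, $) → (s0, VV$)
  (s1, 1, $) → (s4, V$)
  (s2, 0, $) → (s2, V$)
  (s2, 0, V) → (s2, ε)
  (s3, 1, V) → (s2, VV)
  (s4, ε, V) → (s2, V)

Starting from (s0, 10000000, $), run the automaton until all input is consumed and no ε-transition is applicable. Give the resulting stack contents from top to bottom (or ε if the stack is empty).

(s0, 10000000, $)
  read 1, top $: go to s4, push V$ → (s4, 0000000, V$)
  ε-move, top V: go to s2, push V → (s2, 0000000, V$)
  read 0, top V: go to s2, push ε → (s2, 000000, $)
  read 0, top $: go to s2, push V$ → (s2, 00000, V$)
  read 0, top V: go to s2, push ε → (s2, 0000, $)
  read 0, top $: go to s2, push V$ → (s2, 000, V$)
  read 0, top V: go to s2, push ε → (s2, 00, $)
  read 0, top $: go to s2, push V$ → (s2, 0, V$)
  read 0, top V: go to s2, push ε → (s2, ε, $)
All input consumed in state s2 with stack $.

$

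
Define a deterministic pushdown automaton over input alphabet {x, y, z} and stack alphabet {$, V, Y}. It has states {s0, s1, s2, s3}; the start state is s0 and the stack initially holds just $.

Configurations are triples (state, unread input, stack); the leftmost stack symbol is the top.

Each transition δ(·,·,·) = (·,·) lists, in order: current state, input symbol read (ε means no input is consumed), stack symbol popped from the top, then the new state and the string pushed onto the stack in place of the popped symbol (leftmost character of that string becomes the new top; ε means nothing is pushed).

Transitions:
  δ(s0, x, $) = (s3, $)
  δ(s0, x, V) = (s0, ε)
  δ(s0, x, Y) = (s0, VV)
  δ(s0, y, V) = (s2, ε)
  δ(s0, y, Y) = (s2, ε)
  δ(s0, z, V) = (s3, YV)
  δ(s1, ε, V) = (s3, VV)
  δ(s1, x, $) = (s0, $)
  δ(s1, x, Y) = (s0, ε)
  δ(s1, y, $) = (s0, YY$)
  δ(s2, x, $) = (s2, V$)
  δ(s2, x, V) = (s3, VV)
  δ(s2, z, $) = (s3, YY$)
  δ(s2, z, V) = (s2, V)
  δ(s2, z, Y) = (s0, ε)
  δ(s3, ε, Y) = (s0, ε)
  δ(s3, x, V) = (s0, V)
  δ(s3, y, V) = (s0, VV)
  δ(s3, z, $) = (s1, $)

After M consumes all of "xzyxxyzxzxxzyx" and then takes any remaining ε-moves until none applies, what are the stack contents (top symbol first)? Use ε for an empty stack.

(s0, xzyxxyzxzxxzyx, $)
  read x, top $: go to s3, push $ → (s3, zyxxyzxzxxzyx, $)
  read z, top $: go to s1, push $ → (s1, yxxyzxzxxzyx, $)
  read y, top $: go to s0, push YY$ → (s0, xxyzxzxxzyx, YY$)
  read x, top Y: go to s0, push VV → (s0, xyzxzxxzyx, VVY$)
  read x, top V: go to s0, push ε → (s0, yzxzxxzyx, VY$)
  read y, top V: go to s2, push ε → (s2, zxzxxzyx, Y$)
  read z, top Y: go to s0, push ε → (s0, xzxxzyx, $)
  read x, top $: go to s3, push $ → (s3, zxxzyx, $)
  read z, top $: go to s1, push $ → (s1, xxzyx, $)
  read x, top $: go to s0, push $ → (s0, xzyx, $)
  read x, top $: go to s3, push $ → (s3, zyx, $)
  read z, top $: go to s1, push $ → (s1, yx, $)
  read y, top $: go to s0, push YY$ → (s0, x, YY$)
  read x, top Y: go to s0, push VV → (s0, ε, VVY$)
All input consumed in state s0 with stack VVY$.

VVY$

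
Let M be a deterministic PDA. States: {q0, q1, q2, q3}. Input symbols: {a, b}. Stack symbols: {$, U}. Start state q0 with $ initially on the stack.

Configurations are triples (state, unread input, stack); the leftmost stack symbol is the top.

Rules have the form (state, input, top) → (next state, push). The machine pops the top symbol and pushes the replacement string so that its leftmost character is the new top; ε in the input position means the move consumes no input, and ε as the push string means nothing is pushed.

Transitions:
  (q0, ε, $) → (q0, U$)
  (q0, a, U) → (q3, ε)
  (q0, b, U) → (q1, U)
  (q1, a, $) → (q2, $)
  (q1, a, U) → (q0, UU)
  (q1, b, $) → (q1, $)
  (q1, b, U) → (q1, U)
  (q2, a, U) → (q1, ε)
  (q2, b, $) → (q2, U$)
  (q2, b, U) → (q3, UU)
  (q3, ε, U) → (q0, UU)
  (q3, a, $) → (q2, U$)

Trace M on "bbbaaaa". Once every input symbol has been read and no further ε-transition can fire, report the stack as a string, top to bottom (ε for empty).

UU$

(q0, bbbaaaa, $) ⊢ (q0, bbbaaaa, U$) ⊢ (q1, bbaaaa, U$) ⊢ (q1, baaaa, U$) ⊢ (q1, aaaa, U$) ⊢ (q0, aaa, UU$) ⊢ (q3, aa, U$) ⊢ (q0, aa, UU$) ⊢ (q3, a, U$) ⊢ (q0, a, UU$) ⊢ (q3, ε, U$) ⊢ (q0, ε, UU$)
All input consumed in state q0 with stack UU$.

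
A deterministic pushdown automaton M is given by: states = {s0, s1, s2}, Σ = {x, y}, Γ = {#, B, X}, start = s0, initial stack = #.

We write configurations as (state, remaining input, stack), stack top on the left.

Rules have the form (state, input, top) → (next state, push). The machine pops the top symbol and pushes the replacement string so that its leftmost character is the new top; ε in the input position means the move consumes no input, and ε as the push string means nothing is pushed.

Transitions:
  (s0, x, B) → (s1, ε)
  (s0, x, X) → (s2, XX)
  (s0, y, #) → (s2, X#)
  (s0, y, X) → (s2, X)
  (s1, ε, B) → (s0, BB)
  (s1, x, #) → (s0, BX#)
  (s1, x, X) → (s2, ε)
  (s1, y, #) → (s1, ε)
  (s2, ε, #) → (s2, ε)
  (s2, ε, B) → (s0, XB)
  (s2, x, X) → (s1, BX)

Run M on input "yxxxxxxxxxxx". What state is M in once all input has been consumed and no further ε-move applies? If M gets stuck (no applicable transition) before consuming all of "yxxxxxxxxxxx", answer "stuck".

(s0, yxxxxxxxxxxx, #)
  read y, top #: go to s2, push X# → (s2, xxxxxxxxxxx, X#)
  read x, top X: go to s1, push BX → (s1, xxxxxxxxxx, BX#)
  ε-move, top B: go to s0, push BB → (s0, xxxxxxxxxx, BBX#)
  read x, top B: go to s1, push ε → (s1, xxxxxxxxx, BX#)
  ε-move, top B: go to s0, push BB → (s0, xxxxxxxxx, BBX#)
  read x, top B: go to s1, push ε → (s1, xxxxxxxx, BX#)
  ε-move, top B: go to s0, push BB → (s0, xxxxxxxx, BBX#)
  read x, top B: go to s1, push ε → (s1, xxxxxxx, BX#)
  ε-move, top B: go to s0, push BB → (s0, xxxxxxx, BBX#)
  read x, top B: go to s1, push ε → (s1, xxxxxx, BX#)
  ε-move, top B: go to s0, push BB → (s0, xxxxxx, BBX#)
  read x, top B: go to s1, push ε → (s1, xxxxx, BX#)
  ε-move, top B: go to s0, push BB → (s0, xxxxx, BBX#)
  read x, top B: go to s1, push ε → (s1, xxxx, BX#)
  ε-move, top B: go to s0, push BB → (s0, xxxx, BBX#)
  read x, top B: go to s1, push ε → (s1, xxx, BX#)
  ε-move, top B: go to s0, push BB → (s0, xxx, BBX#)
  read x, top B: go to s1, push ε → (s1, xx, BX#)
  ε-move, top B: go to s0, push BB → (s0, xx, BBX#)
  read x, top B: go to s1, push ε → (s1, x, BX#)
  ε-move, top B: go to s0, push BB → (s0, x, BBX#)
  read x, top B: go to s1, push ε → (s1, ε, BX#)
  ε-move, top B: go to s0, push BB → (s0, ε, BBX#)
All input consumed; M is in state s0.

s0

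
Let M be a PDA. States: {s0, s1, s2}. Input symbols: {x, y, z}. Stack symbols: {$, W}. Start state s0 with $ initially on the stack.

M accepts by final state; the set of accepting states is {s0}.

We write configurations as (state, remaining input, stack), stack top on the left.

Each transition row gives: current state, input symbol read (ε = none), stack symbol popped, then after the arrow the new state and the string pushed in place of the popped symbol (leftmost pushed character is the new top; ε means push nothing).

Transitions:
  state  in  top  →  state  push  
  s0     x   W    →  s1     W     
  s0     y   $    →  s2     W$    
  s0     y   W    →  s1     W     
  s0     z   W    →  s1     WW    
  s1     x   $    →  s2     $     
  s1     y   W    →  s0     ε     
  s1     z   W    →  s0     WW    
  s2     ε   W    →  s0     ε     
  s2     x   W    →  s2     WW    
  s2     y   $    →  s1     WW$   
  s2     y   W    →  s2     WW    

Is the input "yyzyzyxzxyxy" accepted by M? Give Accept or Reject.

One accepting computation: (s0, yyzyzyxzxyxy, $) ⊢ (s2, yzyzyxzxyxy, W$) ⊢ (s2, zyzyxzxyxy, WW$) ⊢ (s0, zyzyxzxyxy, W$) ⊢ (s1, yzyxzxyxy, WW$) ⊢ (s0, zyxzxyxy, W$) ⊢ (s1, yxzxyxy, WW$) ⊢ (s0, xzxyxy, W$) ⊢ (s1, zxyxy, W$) ⊢ (s0, xyxy, WW$) ⊢ (s1, yxy, WW$) ⊢ (s0, xy, W$) ⊢ (s1, y, W$) ⊢ (s0, ε, $)
All input consumed and state s0 ∈ F.

Accept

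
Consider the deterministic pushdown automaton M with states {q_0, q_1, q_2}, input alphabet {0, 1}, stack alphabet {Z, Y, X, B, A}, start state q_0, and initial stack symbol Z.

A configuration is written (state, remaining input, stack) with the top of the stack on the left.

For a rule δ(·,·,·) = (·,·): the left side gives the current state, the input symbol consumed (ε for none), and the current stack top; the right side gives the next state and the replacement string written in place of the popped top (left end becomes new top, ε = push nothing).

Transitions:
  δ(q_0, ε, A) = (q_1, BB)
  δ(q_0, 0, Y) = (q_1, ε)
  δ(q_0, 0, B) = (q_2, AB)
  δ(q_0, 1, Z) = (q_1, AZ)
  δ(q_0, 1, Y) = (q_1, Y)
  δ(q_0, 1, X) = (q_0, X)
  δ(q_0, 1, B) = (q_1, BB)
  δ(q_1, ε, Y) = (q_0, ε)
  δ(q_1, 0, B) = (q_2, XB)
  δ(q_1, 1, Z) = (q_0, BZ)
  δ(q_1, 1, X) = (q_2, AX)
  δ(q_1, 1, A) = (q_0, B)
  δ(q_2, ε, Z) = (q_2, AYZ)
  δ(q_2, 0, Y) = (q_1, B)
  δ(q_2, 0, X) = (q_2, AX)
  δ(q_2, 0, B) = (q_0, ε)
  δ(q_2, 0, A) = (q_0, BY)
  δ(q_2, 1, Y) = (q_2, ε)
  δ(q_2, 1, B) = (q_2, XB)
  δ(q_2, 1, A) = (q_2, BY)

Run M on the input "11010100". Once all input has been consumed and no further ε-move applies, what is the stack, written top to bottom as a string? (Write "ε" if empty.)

BYBZ

(q_0, 11010100, Z)
  read 1, top Z: go to q_1, push AZ → (q_1, 1010100, AZ)
  read 1, top A: go to q_0, push B → (q_0, 010100, BZ)
  read 0, top B: go to q_2, push AB → (q_2, 10100, ABZ)
  read 1, top A: go to q_2, push BY → (q_2, 0100, BYBZ)
  read 0, top B: go to q_0, push ε → (q_0, 100, YBZ)
  read 1, top Y: go to q_1, push Y → (q_1, 00, YBZ)
  ε-move, top Y: go to q_0, push ε → (q_0, 00, BZ)
  read 0, top B: go to q_2, push AB → (q_2, 0, ABZ)
  read 0, top A: go to q_0, push BY → (q_0, ε, BYBZ)
All input consumed in state q_0 with stack BYBZ.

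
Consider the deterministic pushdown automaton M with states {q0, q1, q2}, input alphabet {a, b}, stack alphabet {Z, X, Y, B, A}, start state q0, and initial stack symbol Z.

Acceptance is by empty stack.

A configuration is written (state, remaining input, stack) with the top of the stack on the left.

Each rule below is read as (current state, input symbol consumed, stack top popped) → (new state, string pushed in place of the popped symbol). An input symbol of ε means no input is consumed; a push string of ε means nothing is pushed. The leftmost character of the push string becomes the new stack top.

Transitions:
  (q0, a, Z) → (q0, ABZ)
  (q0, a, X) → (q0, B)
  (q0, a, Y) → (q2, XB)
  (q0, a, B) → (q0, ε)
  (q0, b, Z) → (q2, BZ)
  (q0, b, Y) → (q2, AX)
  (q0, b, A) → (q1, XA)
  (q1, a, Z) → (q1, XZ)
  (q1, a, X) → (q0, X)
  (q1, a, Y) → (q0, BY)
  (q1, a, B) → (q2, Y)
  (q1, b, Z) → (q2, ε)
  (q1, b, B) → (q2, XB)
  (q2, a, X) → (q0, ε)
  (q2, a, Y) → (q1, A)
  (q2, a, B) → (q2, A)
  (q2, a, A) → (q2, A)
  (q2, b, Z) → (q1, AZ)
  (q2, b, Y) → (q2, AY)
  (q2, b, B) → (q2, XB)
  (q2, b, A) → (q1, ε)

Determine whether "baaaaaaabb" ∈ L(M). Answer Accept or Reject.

Accept

(q0, baaaaaaabb, Z)
  read b, top Z: go to q2, push BZ → (q2, aaaaaaabb, BZ)
  read a, top B: go to q2, push A → (q2, aaaaaabb, AZ)
  read a, top A: go to q2, push A → (q2, aaaaabb, AZ)
  read a, top A: go to q2, push A → (q2, aaaabb, AZ)
  read a, top A: go to q2, push A → (q2, aaabb, AZ)
  read a, top A: go to q2, push A → (q2, aabb, AZ)
  read a, top A: go to q2, push A → (q2, abb, AZ)
  read a, top A: go to q2, push A → (q2, bb, AZ)
  read b, top A: go to q1, push ε → (q1, b, Z)
  read b, top Z: go to q2, push ε → (q2, ε, ε)
All input consumed and the stack is empty.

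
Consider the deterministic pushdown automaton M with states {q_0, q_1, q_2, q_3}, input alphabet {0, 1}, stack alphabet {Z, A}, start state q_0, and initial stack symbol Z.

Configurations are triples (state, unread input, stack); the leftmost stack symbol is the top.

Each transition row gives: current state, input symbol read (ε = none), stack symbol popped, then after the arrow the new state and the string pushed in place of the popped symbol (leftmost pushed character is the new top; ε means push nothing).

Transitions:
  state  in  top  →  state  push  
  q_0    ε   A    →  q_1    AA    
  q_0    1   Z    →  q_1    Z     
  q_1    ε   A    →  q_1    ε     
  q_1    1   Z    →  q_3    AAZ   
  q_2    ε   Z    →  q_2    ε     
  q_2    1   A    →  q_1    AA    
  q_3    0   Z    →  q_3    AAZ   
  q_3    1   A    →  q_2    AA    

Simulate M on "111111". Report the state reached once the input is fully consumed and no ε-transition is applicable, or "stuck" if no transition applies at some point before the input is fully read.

q_2

(q_0, 111111, Z) ⊢ (q_1, 11111, Z) ⊢ (q_3, 1111, AAZ) ⊢ (q_2, 111, AAAZ) ⊢ (q_1, 11, AAAAZ) ⊢ (q_1, 11, AAAZ) ⊢ (q_1, 11, AAZ) ⊢ (q_1, 11, AZ) ⊢ (q_1, 11, Z) ⊢ (q_3, 1, AAZ) ⊢ (q_2, ε, AAAZ)
All input consumed; M is in state q_2.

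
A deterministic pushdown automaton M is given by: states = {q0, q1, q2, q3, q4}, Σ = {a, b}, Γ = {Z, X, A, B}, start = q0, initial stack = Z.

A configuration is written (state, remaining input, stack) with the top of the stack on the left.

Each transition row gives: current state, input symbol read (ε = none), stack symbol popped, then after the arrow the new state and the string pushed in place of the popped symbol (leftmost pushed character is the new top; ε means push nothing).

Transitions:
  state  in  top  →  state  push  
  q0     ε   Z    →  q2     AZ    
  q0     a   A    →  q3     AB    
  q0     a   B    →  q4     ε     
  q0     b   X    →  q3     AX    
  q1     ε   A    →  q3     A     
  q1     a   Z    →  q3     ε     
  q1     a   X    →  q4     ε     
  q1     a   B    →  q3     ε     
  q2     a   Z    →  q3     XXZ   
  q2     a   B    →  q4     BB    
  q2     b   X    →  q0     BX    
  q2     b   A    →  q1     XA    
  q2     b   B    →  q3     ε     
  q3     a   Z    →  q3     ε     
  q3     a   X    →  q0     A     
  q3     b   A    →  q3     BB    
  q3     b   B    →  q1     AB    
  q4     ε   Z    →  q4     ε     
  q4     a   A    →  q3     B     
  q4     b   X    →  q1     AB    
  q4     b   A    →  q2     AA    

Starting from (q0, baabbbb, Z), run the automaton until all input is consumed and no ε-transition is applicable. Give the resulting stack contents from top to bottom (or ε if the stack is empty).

BBBBBZ

(q0, baabbbb, Z) ⊢ (q2, baabbbb, AZ) ⊢ (q1, aabbbb, XAZ) ⊢ (q4, abbbb, AZ) ⊢ (q3, bbbb, BZ) ⊢ (q1, bbb, ABZ) ⊢ (q3, bbb, ABZ) ⊢ (q3, bb, BBBZ) ⊢ (q1, b, ABBBZ) ⊢ (q3, b, ABBBZ) ⊢ (q3, ε, BBBBBZ)
All input consumed in state q3 with stack BBBBBZ.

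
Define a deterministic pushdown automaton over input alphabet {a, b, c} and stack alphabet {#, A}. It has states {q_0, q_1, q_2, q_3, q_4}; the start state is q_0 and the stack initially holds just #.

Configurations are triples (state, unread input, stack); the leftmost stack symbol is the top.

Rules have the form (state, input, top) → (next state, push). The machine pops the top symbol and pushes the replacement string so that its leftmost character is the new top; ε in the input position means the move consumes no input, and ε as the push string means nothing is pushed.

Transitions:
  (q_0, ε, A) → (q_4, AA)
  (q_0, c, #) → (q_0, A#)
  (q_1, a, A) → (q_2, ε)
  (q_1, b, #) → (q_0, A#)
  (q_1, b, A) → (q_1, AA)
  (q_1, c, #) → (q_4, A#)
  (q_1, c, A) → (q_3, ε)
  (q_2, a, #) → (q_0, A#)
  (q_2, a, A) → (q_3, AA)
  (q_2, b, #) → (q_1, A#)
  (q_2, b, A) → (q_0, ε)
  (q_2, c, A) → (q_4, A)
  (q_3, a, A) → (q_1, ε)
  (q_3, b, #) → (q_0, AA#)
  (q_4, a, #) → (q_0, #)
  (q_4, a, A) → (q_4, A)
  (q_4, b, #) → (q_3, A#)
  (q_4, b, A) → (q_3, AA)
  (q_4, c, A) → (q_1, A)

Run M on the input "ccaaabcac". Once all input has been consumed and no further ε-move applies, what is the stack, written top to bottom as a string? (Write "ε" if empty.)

(q_0, ccaaabcac, #) ⊢ (q_0, caaabcac, A#) ⊢ (q_4, caaabcac, AA#) ⊢ (q_1, aaabcac, AA#) ⊢ (q_2, aabcac, A#) ⊢ (q_3, abcac, AA#) ⊢ (q_1, bcac, A#) ⊢ (q_1, cac, AA#) ⊢ (q_3, ac, A#) ⊢ (q_1, c, #) ⊢ (q_4, ε, A#)
All input consumed in state q_4 with stack A#.

A#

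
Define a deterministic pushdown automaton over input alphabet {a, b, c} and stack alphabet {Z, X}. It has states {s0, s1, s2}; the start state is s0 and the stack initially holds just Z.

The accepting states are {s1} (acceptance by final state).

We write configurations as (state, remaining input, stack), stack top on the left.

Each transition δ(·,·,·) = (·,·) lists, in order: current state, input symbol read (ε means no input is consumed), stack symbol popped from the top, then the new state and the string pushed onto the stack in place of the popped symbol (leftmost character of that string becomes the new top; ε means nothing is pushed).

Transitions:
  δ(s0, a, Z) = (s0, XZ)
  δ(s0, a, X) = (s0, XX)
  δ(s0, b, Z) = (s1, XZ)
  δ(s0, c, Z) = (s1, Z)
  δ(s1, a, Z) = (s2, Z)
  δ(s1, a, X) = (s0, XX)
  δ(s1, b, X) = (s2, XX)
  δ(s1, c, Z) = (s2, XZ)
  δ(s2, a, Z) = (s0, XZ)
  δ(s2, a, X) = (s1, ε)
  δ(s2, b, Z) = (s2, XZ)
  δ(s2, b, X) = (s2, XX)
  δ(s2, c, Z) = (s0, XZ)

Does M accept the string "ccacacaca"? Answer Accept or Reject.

Accept

(s0, ccacacaca, Z)
  read c, top Z: go to s1, push Z → (s1, cacacaca, Z)
  read c, top Z: go to s2, push XZ → (s2, acacaca, XZ)
  read a, top X: go to s1, push ε → (s1, cacaca, Z)
  read c, top Z: go to s2, push XZ → (s2, acaca, XZ)
  read a, top X: go to s1, push ε → (s1, caca, Z)
  read c, top Z: go to s2, push XZ → (s2, aca, XZ)
  read a, top X: go to s1, push ε → (s1, ca, Z)
  read c, top Z: go to s2, push XZ → (s2, a, XZ)
  read a, top X: go to s1, push ε → (s1, ε, Z)
All input consumed; state s1 ∈ F.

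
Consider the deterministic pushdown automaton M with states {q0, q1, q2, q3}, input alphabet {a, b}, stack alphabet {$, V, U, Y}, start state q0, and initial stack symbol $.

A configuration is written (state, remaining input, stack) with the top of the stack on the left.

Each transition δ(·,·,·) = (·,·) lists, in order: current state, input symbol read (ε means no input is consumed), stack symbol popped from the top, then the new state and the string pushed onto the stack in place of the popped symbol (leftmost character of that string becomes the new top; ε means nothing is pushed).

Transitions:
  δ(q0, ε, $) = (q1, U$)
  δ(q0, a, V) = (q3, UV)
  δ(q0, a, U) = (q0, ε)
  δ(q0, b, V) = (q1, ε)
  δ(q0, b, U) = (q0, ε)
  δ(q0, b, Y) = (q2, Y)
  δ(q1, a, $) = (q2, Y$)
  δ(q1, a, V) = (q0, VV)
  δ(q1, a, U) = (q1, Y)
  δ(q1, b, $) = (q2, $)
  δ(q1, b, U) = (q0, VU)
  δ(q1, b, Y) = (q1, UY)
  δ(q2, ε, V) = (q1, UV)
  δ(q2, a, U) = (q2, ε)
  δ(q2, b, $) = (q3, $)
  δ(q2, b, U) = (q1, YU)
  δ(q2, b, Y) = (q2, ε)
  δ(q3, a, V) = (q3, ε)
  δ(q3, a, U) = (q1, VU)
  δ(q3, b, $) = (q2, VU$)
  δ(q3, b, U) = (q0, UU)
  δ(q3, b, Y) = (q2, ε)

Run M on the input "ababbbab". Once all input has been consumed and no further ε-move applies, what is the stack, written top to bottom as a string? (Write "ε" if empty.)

UYYY$

(q0, ababbbab, $)
  ε-move, top $: go to q1, push U$ → (q1, ababbbab, U$)
  read a, top U: go to q1, push Y → (q1, babbbab, Y$)
  read b, top Y: go to q1, push UY → (q1, abbbab, UY$)
  read a, top U: go to q1, push Y → (q1, bbbab, YY$)
  read b, top Y: go to q1, push UY → (q1, bbab, UYY$)
  read b, top U: go to q0, push VU → (q0, bab, VUYY$)
  read b, top V: go to q1, push ε → (q1, ab, UYY$)
  read a, top U: go to q1, push Y → (q1, b, YYY$)
  read b, top Y: go to q1, push UY → (q1, ε, UYYY$)
All input consumed in state q1 with stack UYYY$.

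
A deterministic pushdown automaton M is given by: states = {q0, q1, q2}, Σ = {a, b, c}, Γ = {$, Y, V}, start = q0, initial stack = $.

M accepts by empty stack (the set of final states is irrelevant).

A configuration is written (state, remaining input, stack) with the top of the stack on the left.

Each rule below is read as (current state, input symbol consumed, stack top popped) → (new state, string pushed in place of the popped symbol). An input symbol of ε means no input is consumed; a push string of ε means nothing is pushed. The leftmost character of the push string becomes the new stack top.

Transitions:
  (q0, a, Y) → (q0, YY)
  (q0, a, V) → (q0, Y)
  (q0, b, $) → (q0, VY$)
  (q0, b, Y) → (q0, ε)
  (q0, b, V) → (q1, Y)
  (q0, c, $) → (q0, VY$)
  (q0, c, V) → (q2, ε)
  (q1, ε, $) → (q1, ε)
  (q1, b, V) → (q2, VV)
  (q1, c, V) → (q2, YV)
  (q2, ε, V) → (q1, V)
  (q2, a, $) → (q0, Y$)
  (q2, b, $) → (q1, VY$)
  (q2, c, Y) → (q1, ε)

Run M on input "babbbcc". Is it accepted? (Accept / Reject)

Accept

(q0, babbbcc, $)
  read b, top $: go to q0, push VY$ → (q0, abbbcc, VY$)
  read a, top V: go to q0, push Y → (q0, bbbcc, YY$)
  read b, top Y: go to q0, push ε → (q0, bbcc, Y$)
  read b, top Y: go to q0, push ε → (q0, bcc, $)
  read b, top $: go to q0, push VY$ → (q0, cc, VY$)
  read c, top V: go to q2, push ε → (q2, c, Y$)
  read c, top Y: go to q1, push ε → (q1, ε, $)
  ε-move, top $: go to q1, push ε → (q1, ε, ε)
All input consumed and the stack is empty.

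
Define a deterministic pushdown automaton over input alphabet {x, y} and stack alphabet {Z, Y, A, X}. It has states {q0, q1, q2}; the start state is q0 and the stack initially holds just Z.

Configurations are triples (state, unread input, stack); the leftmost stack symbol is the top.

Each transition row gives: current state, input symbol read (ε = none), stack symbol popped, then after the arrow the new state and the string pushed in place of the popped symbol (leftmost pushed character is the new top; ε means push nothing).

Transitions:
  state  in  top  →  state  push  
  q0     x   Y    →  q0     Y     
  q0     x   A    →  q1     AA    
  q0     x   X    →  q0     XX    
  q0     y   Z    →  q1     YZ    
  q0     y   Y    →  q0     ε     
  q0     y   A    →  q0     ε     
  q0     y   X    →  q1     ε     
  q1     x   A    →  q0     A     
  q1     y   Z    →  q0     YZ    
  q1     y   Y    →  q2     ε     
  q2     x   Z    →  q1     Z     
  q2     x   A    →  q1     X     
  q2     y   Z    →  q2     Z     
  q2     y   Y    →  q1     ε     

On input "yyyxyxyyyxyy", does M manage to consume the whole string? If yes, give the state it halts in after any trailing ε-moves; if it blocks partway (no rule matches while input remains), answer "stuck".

(q0, yyyxyxyyyxyy, Z)
  read y, top Z: go to q1, push YZ → (q1, yyxyxyyyxyy, YZ)
  read y, top Y: go to q2, push ε → (q2, yxyxyyyxyy, Z)
  read y, top Z: go to q2, push Z → (q2, xyxyyyxyy, Z)
  read x, top Z: go to q1, push Z → (q1, yxyyyxyy, Z)
  read y, top Z: go to q0, push YZ → (q0, xyyyxyy, YZ)
  read x, top Y: go to q0, push Y → (q0, yyyxyy, YZ)
  read y, top Y: go to q0, push ε → (q0, yyxyy, Z)
  read y, top Z: go to q1, push YZ → (q1, yxyy, YZ)
  read y, top Y: go to q2, push ε → (q2, xyy, Z)
  read x, top Z: go to q1, push Z → (q1, yy, Z)
  read y, top Z: go to q0, push YZ → (q0, y, YZ)
  read y, top Y: go to q0, push ε → (q0, ε, Z)
All input consumed; M is in state q0.

q0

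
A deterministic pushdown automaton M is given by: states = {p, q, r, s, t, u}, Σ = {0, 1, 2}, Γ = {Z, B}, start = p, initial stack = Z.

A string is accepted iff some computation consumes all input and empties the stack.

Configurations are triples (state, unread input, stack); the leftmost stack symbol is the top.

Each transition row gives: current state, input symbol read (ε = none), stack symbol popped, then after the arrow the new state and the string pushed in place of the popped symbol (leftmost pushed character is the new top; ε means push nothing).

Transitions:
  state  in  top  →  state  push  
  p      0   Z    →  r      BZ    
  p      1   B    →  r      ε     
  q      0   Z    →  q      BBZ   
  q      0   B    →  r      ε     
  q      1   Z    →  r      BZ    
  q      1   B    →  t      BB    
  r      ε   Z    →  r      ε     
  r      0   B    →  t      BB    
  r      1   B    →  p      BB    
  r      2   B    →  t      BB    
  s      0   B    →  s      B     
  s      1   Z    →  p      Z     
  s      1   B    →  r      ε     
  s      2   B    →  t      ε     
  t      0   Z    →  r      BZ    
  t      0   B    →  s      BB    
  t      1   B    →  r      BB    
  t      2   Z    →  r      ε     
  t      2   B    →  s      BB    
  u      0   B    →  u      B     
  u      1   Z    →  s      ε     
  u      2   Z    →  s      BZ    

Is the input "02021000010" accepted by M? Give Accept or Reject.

(p, 02021000010, Z)
  read 0, top Z: go to r, push BZ → (r, 2021000010, BZ)
  read 2, top B: go to t, push BB → (t, 021000010, BBZ)
  read 0, top B: go to s, push BB → (s, 21000010, BBBZ)
  read 2, top B: go to t, push ε → (t, 1000010, BBZ)
  read 1, top B: go to r, push BB → (r, 000010, BBBZ)
  read 0, top B: go to t, push BB → (t, 00010, BBBBZ)
  read 0, top B: go to s, push BB → (s, 0010, BBBBBZ)
  read 0, top B: go to s, push B → (s, 010, BBBBBZ)
  read 0, top B: go to s, push B → (s, 10, BBBBBZ)
  read 1, top B: go to r, push ε → (r, 0, BBBBZ)
  read 0, top B: go to t, push BB → (t, ε, BBBBBZ)
All input consumed; stack is BBBBBZ, not empty, and no further ε-move applies.

Reject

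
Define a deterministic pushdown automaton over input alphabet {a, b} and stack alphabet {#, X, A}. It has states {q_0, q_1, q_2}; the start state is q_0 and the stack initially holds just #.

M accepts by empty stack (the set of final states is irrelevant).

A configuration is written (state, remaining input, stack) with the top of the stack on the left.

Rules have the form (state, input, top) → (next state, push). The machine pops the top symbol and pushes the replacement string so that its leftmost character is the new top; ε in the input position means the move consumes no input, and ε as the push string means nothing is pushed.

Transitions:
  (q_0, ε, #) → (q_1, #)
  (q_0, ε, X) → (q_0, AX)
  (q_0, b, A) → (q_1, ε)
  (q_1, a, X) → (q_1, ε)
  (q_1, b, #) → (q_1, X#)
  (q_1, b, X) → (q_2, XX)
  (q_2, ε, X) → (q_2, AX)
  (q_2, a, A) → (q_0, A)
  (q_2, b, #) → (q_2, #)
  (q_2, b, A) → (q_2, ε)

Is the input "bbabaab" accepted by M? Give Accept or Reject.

Reject

(q_0, bbabaab, #) ⊢ (q_1, bbabaab, #) ⊢ (q_1, babaab, X#) ⊢ (q_2, abaab, XX#) ⊢ (q_2, abaab, AXX#) ⊢ (q_0, baab, AXX#) ⊢ (q_1, aab, XX#) ⊢ (q_1, ab, X#) ⊢ (q_1, b, #) ⊢ (q_1, ε, X#)
All input consumed; stack is X#, not empty, and no further ε-move applies.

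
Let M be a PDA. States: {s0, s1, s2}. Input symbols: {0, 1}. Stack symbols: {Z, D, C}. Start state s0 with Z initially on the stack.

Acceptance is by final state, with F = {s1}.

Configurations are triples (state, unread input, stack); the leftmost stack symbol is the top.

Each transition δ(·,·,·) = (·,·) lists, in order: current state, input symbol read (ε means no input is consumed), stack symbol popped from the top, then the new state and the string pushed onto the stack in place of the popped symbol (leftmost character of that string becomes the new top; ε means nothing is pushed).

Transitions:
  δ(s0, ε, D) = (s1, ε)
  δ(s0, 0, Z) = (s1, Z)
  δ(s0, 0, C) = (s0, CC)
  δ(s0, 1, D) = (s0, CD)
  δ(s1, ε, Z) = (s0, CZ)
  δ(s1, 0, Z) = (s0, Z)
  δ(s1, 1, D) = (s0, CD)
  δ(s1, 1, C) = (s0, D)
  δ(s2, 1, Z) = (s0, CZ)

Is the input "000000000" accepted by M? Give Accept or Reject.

Accept

One accepting computation: (s0, 000000000, Z) ⊢ (s1, 00000000, Z) ⊢ (s0, 0000000, Z) ⊢ (s1, 000000, Z) ⊢ (s0, 00000, Z) ⊢ (s1, 0000, Z) ⊢ (s0, 000, Z) ⊢ (s1, 00, Z) ⊢ (s0, 0, Z) ⊢ (s1, ε, Z)
All input consumed and state s1 ∈ F.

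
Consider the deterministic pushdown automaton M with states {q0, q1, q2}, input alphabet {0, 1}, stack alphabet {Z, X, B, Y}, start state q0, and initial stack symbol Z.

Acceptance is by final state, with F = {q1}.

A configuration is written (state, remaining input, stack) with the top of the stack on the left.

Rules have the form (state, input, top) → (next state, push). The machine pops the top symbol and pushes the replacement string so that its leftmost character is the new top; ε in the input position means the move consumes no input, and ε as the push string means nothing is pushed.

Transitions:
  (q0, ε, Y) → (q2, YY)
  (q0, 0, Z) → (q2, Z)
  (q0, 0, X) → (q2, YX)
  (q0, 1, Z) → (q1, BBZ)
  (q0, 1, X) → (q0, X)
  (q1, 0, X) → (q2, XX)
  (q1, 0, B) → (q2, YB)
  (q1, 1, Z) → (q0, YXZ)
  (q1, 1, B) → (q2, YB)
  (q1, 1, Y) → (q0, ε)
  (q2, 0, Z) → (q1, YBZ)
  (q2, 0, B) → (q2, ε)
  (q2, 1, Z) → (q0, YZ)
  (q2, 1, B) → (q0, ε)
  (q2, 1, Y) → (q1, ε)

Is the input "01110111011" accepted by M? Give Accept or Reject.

Accept

(q0, 01110111011, Z)
  read 0, top Z: go to q2, push Z → (q2, 1110111011, Z)
  read 1, top Z: go to q0, push YZ → (q0, 110111011, YZ)
  ε-move, top Y: go to q2, push YY → (q2, 110111011, YYZ)
  read 1, top Y: go to q1, push ε → (q1, 10111011, YZ)
  read 1, top Y: go to q0, push ε → (q0, 0111011, Z)
  read 0, top Z: go to q2, push Z → (q2, 111011, Z)
  read 1, top Z: go to q0, push YZ → (q0, 11011, YZ)
  ε-move, top Y: go to q2, push YY → (q2, 11011, YYZ)
  read 1, top Y: go to q1, push ε → (q1, 1011, YZ)
  read 1, top Y: go to q0, push ε → (q0, 011, Z)
  read 0, top Z: go to q2, push Z → (q2, 11, Z)
  read 1, top Z: go to q0, push YZ → (q0, 1, YZ)
  ε-move, top Y: go to q2, push YY → (q2, 1, YYZ)
  read 1, top Y: go to q1, push ε → (q1, ε, YZ)
All input consumed; state q1 ∈ F.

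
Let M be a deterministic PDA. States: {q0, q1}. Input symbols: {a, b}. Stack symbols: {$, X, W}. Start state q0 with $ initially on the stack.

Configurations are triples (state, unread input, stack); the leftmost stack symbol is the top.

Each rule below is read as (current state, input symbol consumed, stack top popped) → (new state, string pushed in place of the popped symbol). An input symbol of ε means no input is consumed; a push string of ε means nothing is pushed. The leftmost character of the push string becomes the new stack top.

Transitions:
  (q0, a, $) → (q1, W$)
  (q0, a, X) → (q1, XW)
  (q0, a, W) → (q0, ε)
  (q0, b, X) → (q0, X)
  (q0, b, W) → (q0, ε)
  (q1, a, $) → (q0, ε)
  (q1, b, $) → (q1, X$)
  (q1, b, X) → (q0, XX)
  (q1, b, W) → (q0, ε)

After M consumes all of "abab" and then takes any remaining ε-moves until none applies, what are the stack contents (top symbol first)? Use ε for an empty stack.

$

(q0, abab, $)
  read a, top $: go to q1, push W$ → (q1, bab, W$)
  read b, top W: go to q0, push ε → (q0, ab, $)
  read a, top $: go to q1, push W$ → (q1, b, W$)
  read b, top W: go to q0, push ε → (q0, ε, $)
All input consumed in state q0 with stack $.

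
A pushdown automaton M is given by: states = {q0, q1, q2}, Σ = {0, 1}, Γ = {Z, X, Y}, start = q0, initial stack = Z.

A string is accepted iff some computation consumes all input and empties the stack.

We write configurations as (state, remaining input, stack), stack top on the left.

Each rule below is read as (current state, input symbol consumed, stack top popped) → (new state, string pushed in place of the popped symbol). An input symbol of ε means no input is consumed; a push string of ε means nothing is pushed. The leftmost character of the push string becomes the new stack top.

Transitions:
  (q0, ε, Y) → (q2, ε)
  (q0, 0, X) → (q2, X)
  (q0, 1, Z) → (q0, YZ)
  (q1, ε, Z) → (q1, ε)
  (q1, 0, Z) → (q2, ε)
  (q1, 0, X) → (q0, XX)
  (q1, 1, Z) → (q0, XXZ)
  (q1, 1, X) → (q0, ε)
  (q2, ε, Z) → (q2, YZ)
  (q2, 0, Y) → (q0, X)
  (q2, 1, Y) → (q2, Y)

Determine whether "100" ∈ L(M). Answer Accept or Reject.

No computation consumes all input and empties the stack.

Reject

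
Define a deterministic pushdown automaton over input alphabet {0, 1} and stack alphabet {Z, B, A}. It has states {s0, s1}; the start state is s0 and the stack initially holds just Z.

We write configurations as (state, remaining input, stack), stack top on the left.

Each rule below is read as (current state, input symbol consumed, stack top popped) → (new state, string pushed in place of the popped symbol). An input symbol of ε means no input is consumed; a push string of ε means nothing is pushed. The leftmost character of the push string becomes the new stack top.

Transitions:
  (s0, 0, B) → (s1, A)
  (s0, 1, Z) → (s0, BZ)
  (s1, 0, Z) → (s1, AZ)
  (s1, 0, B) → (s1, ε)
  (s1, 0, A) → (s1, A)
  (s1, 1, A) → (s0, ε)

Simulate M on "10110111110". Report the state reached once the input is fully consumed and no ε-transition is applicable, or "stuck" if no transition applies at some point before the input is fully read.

stuck

(s0, 10110111110, Z) ⊢ (s0, 0110111110, BZ) ⊢ (s1, 110111110, AZ) ⊢ (s0, 10111110, Z) ⊢ (s0, 0111110, BZ) ⊢ (s1, 111110, AZ) ⊢ (s0, 11110, Z) ⊢ (s0, 1110, BZ)
No transition for (s0, 1, top B); M blocks with input 1110 remaining.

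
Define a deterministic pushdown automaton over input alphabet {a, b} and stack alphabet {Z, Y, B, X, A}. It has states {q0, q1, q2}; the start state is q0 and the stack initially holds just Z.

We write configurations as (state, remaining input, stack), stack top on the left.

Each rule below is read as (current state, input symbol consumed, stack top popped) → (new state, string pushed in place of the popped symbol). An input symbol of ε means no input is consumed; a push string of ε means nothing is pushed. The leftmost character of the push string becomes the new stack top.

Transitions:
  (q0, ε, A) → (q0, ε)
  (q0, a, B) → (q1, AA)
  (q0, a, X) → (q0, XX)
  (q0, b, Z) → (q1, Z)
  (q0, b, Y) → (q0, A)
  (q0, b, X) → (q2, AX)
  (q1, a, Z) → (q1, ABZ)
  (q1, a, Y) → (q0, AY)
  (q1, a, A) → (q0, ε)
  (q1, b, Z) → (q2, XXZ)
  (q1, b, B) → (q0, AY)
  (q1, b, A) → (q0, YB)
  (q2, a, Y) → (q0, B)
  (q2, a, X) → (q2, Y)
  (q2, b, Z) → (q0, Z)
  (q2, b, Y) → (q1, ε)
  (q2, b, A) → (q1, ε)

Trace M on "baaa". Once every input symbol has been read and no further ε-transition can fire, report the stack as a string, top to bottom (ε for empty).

(q0, baaa, Z) ⊢ (q1, aaa, Z) ⊢ (q1, aa, ABZ) ⊢ (q0, a, BZ) ⊢ (q1, ε, AAZ)
All input consumed in state q1 with stack AAZ.

AAZ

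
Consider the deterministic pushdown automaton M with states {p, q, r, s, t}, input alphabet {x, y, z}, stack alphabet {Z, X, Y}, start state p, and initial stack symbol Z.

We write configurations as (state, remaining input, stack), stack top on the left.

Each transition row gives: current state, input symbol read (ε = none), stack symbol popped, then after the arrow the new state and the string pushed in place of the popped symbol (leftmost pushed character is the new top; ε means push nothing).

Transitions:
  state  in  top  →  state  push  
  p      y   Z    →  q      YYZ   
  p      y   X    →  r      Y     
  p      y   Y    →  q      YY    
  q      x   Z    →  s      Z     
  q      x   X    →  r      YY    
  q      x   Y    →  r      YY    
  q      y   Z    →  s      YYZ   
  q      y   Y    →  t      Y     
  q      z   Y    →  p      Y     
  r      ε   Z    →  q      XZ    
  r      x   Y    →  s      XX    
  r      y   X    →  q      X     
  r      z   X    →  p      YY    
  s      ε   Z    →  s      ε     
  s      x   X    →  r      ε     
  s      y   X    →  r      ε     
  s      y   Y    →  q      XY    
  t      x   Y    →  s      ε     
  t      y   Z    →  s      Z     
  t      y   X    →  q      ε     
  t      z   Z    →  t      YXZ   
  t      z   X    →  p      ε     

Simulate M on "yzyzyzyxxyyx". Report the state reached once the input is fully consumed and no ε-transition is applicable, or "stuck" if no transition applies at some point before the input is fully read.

r

(p, yzyzyzyxxyyx, Z)
  read y, top Z: go to q, push YYZ → (q, zyzyzyxxyyx, YYZ)
  read z, top Y: go to p, push Y → (p, yzyzyxxyyx, YYZ)
  read y, top Y: go to q, push YY → (q, zyzyxxyyx, YYYZ)
  read z, top Y: go to p, push Y → (p, yzyxxyyx, YYYZ)
  read y, top Y: go to q, push YY → (q, zyxxyyx, YYYYZ)
  read z, top Y: go to p, push Y → (p, yxxyyx, YYYYZ)
  read y, top Y: go to q, push YY → (q, xxyyx, YYYYYZ)
  read x, top Y: go to r, push YY → (r, xyyx, YYYYYYZ)
  read x, top Y: go to s, push XX → (s, yyx, XXYYYYYZ)
  read y, top X: go to r, push ε → (r, yx, XYYYYYZ)
  read y, top X: go to q, push X → (q, x, XYYYYYZ)
  read x, top X: go to r, push YY → (r, ε, YYYYYYYZ)
All input consumed; M is in state r.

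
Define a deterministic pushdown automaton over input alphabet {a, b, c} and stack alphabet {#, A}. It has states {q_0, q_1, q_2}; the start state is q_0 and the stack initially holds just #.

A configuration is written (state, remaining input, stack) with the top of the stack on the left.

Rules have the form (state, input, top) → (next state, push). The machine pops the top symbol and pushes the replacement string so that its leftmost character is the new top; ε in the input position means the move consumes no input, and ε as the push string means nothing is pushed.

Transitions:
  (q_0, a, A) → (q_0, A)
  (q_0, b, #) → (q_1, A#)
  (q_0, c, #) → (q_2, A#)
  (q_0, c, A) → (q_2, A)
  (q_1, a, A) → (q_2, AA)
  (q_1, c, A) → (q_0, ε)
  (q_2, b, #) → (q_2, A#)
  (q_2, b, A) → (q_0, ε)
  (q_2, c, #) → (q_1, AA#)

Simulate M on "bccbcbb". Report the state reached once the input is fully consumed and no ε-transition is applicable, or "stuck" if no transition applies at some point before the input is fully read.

(q_0, bccbcbb, #) ⊢ (q_1, ccbcbb, A#) ⊢ (q_0, cbcbb, #) ⊢ (q_2, bcbb, A#) ⊢ (q_0, cbb, #) ⊢ (q_2, bb, A#) ⊢ (q_0, b, #) ⊢ (q_1, ε, A#)
All input consumed; M is in state q_1.

q_1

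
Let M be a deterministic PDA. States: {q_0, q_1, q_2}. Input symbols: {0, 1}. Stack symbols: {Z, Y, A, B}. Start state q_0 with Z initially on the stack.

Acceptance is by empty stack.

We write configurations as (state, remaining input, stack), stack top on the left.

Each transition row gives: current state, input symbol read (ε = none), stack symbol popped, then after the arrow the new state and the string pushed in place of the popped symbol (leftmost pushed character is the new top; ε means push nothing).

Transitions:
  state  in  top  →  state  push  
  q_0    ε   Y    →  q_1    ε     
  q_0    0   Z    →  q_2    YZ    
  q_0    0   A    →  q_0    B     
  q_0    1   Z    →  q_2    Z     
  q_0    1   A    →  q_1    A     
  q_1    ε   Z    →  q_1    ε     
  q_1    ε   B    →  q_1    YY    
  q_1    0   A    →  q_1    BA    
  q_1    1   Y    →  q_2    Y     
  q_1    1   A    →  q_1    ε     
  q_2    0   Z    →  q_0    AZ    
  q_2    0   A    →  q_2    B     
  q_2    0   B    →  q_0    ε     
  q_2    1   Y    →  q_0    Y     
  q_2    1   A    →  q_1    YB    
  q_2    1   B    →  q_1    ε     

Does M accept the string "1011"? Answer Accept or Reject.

Accept

(q_0, 1011, Z)
  read 1, top Z: go to q_2, push Z → (q_2, 011, Z)
  read 0, top Z: go to q_0, push AZ → (q_0, 11, AZ)
  read 1, top A: go to q_1, push A → (q_1, 1, AZ)
  read 1, top A: go to q_1, push ε → (q_1, ε, Z)
  ε-move, top Z: go to q_1, push ε → (q_1, ε, ε)
All input consumed and the stack is empty.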